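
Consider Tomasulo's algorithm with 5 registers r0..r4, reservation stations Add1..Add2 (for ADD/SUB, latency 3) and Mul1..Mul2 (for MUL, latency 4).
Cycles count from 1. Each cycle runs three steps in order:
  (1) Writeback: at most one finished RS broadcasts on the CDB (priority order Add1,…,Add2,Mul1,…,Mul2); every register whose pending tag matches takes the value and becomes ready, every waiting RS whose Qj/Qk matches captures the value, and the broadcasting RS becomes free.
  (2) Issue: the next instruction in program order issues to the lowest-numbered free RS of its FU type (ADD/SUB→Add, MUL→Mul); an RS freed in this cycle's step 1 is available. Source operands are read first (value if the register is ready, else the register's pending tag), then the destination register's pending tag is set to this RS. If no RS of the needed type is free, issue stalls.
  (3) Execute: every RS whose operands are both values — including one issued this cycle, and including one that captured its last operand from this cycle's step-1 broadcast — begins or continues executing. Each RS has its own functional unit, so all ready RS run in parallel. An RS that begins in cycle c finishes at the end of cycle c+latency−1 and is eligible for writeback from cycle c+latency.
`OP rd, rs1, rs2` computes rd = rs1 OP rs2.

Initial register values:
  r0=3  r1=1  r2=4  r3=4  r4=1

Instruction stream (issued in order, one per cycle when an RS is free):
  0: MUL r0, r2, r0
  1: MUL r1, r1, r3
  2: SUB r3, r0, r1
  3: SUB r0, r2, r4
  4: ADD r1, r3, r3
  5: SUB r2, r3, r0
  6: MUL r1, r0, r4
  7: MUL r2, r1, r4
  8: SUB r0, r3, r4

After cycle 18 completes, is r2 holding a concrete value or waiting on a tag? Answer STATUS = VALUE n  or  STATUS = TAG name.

STATUS = VALUE 3

c1: issue MUL r0<-Mul1 | r0:Mul1,r1:1,r2:4,r3:4,r4:1
c2: issue MUL r1<-Mul2 | r0:Mul1,r1:Mul2,r2:4,r3:4,r4:1
c3: issue SUB r3<-Add1 | r0:Mul1,r1:Mul2,r2:4,r3:Add1,r4:1
c4: issue SUB r0<-Add2 | r0:Add2,r1:Mul2,r2:4,r3:Add1,r4:1
c5: CDB Mul1=12; stall | r0:Add2,r1:Mul2,r2:4,r3:Add1,r4:1
c6: CDB Mul2=4; stall | r0:Add2,r1:4,r2:4,r3:Add1,r4:1
c7: CDB Add2=3; issue ADD r1<-Add2 | r0:3,r1:Add2,r2:4,r3:Add1,r4:1
c8: stall | r0:3,r1:Add2,r2:4,r3:Add1,r4:1
c9: CDB Add1=8; issue SUB r2<-Add1 | r0:3,r1:Add2,r2:Add1,r3:8,r4:1
c10: issue MUL r1<-Mul1 | r0:3,r1:Mul1,r2:Add1,r3:8,r4:1
c11: issue MUL r2<-Mul2 | r0:3,r1:Mul1,r2:Mul2,r3:8,r4:1
c12: CDB Add1=5; issue SUB r0<-Add1 | r0:Add1,r1:Mul1,r2:Mul2,r3:8,r4:1
c13: CDB Add2=16 | r0:Add1,r1:Mul1,r2:Mul2,r3:8,r4:1
c14: CDB Mul1=3 | r0:Add1,r1:3,r2:Mul2,r3:8,r4:1
c15: CDB Add1=7 | r0:7,r1:3,r2:Mul2,r3:8,r4:1
c16: - | r0:7,r1:3,r2:Mul2,r3:8,r4:1
c17: - | r0:7,r1:3,r2:Mul2,r3:8,r4:1
c18: CDB Mul2=3 | r0:7,r1:3,r2:3,r3:8,r4:1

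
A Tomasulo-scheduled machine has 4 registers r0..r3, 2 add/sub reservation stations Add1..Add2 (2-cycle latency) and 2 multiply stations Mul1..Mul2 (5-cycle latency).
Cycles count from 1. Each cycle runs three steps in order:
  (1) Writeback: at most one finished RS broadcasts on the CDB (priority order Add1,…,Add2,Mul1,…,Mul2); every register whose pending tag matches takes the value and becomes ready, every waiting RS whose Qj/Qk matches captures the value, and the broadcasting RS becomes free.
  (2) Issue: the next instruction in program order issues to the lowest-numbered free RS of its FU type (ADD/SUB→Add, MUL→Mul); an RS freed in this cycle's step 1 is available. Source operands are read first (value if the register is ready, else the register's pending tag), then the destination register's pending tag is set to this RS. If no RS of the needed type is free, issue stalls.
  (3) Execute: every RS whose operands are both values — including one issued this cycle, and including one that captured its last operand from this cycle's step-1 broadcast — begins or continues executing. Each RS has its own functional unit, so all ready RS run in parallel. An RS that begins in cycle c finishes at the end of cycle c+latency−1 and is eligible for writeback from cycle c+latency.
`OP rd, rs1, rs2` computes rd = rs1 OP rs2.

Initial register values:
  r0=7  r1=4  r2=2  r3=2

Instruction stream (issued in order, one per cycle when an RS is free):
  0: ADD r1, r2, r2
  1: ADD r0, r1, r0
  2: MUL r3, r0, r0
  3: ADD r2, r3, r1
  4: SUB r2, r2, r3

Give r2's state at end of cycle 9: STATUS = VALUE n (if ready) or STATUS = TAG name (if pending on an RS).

STATUS = TAG Add2

cycle 1: issue ADD r1<-Add1 // r0:7,r1:Add1,r2:2,r3:2
cycle 2: issue ADD r0<-Add2 // r0:Add2,r1:Add1,r2:2,r3:2
cycle 3: CDB Add1=4; issue MUL r3<-Mul1 // r0:Add2,r1:4,r2:2,r3:Mul1
cycle 4: issue ADD r2<-Add1 // r0:Add2,r1:4,r2:Add1,r3:Mul1
cycle 5: CDB Add2=11; issue SUB r2<-Add2 // r0:11,r1:4,r2:Add2,r3:Mul1
cycle 6: - // r0:11,r1:4,r2:Add2,r3:Mul1
cycle 7: - // r0:11,r1:4,r2:Add2,r3:Mul1
cycle 8: - // r0:11,r1:4,r2:Add2,r3:Mul1
cycle 9: - // r0:11,r1:4,r2:Add2,r3:Mul1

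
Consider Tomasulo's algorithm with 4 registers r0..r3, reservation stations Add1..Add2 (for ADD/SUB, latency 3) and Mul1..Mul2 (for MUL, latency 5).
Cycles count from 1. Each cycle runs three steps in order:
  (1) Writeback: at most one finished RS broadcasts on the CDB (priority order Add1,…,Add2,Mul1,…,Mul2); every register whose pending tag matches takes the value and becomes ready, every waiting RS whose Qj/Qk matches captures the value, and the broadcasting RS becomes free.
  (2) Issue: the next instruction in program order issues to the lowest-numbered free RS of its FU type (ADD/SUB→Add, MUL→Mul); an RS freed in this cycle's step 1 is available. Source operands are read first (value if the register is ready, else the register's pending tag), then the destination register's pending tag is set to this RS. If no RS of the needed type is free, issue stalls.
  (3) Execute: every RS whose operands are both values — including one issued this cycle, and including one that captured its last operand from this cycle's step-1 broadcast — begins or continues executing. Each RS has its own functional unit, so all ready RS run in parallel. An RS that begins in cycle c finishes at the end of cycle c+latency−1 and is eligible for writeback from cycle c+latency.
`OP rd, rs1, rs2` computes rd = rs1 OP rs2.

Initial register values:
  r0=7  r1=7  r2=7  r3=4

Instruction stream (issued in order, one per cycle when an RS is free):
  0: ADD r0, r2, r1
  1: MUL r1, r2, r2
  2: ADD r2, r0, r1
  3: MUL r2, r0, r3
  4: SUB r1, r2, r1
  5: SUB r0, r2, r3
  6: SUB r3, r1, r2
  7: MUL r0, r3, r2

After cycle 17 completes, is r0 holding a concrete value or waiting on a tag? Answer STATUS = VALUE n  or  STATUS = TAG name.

STATUS = TAG Mul1

c1: issue ADD r0<-Add1 | r0:Add1,r1:7,r2:7,r3:4
c2: issue MUL r1<-Mul1 | r0:Add1,r1:Mul1,r2:7,r3:4
c3: issue ADD r2<-Add2 | r0:Add1,r1:Mul1,r2:Add2,r3:4
c4: CDB Add1=14; issue MUL r2<-Mul2 | r0:14,r1:Mul1,r2:Mul2,r3:4
c5: issue SUB r1<-Add1 | r0:14,r1:Add1,r2:Mul2,r3:4
c6: stall | r0:14,r1:Add1,r2:Mul2,r3:4
c7: CDB Mul1=49; stall | r0:14,r1:Add1,r2:Mul2,r3:4
c8: stall | r0:14,r1:Add1,r2:Mul2,r3:4
c9: CDB Mul2=56; stall | r0:14,r1:Add1,r2:56,r3:4
c10: CDB Add2=63; issue SUB r0<-Add2 | r0:Add2,r1:Add1,r2:56,r3:4
c11: stall | r0:Add2,r1:Add1,r2:56,r3:4
c12: CDB Add1=7; issue SUB r3<-Add1 | r0:Add2,r1:7,r2:56,r3:Add1
c13: CDB Add2=52; issue MUL r0<-Mul1 | r0:Mul1,r1:7,r2:56,r3:Add1
c14: - | r0:Mul1,r1:7,r2:56,r3:Add1
c15: CDB Add1=-49 | r0:Mul1,r1:7,r2:56,r3:-49
c16: - | r0:Mul1,r1:7,r2:56,r3:-49
c17: - | r0:Mul1,r1:7,r2:56,r3:-49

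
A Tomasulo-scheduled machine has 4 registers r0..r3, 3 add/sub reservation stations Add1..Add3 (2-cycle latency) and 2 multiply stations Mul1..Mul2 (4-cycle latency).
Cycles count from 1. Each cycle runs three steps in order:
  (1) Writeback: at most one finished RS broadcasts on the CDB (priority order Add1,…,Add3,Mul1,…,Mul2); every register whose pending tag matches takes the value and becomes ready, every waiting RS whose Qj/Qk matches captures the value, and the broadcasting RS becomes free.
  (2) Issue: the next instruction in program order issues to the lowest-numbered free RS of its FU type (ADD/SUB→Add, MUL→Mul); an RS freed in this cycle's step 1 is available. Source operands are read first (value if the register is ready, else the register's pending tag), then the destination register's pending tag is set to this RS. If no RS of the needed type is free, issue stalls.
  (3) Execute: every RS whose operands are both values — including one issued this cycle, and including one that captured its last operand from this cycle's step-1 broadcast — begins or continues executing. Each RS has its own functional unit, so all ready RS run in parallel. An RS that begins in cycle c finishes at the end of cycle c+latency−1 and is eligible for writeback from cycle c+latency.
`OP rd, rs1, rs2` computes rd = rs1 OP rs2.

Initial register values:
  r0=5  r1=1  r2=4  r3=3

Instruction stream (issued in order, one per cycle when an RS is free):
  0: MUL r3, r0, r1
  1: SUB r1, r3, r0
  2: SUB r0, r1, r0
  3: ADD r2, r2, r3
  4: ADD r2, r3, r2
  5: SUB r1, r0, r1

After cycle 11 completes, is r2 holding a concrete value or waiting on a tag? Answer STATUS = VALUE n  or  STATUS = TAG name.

cycle 1: issue MUL r3<-Mul1 // r0:5,r1:1,r2:4,r3:Mul1
cycle 2: issue SUB r1<-Add1 // r0:5,r1:Add1,r2:4,r3:Mul1
cycle 3: issue SUB r0<-Add2 // r0:Add2,r1:Add1,r2:4,r3:Mul1
cycle 4: issue ADD r2<-Add3 // r0:Add2,r1:Add1,r2:Add3,r3:Mul1
cycle 5: CDB Mul1=5; stall // r0:Add2,r1:Add1,r2:Add3,r3:5
cycle 6: stall // r0:Add2,r1:Add1,r2:Add3,r3:5
cycle 7: CDB Add1=0; issue ADD r2<-Add1 // r0:Add2,r1:0,r2:Add1,r3:5
cycle 8: CDB Add3=9; issue SUB r1<-Add3 // r0:Add2,r1:Add3,r2:Add1,r3:5
cycle 9: CDB Add2=-5 // r0:-5,r1:Add3,r2:Add1,r3:5
cycle 10: CDB Add1=14 // r0:-5,r1:Add3,r2:14,r3:5
cycle 11: CDB Add3=-5 // r0:-5,r1:-5,r2:14,r3:5

STATUS = VALUE 14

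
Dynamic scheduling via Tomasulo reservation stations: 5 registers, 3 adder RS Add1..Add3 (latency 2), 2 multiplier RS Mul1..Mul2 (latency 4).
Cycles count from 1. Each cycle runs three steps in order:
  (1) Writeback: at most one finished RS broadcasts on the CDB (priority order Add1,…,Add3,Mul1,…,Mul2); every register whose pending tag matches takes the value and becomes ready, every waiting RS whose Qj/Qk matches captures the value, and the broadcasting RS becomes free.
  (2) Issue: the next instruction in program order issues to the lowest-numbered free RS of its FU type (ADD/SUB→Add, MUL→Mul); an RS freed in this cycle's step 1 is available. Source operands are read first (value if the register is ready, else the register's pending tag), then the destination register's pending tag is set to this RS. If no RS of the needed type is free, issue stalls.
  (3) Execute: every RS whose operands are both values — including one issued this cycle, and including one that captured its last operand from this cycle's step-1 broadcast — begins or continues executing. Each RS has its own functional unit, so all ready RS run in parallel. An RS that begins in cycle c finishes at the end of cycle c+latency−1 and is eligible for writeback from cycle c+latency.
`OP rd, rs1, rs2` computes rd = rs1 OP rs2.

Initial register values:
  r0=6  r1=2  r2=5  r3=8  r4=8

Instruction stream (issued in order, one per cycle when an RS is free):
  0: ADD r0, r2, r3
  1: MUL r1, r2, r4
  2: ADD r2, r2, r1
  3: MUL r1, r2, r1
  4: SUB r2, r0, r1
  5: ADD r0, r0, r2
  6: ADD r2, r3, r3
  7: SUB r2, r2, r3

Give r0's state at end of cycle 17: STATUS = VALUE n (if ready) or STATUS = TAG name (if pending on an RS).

STATUS = VALUE -1774

cycle 1: issue ADD r0<-Add1 // r0:Add1,r1:2,r2:5,r3:8,r4:8
cycle 2: issue MUL r1<-Mul1 // r0:Add1,r1:Mul1,r2:5,r3:8,r4:8
cycle 3: CDB Add1=13; issue ADD r2<-Add1 // r0:13,r1:Mul1,r2:Add1,r3:8,r4:8
cycle 4: issue MUL r1<-Mul2 // r0:13,r1:Mul2,r2:Add1,r3:8,r4:8
cycle 5: issue SUB r2<-Add2 // r0:13,r1:Mul2,r2:Add2,r3:8,r4:8
cycle 6: CDB Mul1=40; issue ADD r0<-Add3 // r0:Add3,r1:Mul2,r2:Add2,r3:8,r4:8
cycle 7: stall // r0:Add3,r1:Mul2,r2:Add2,r3:8,r4:8
cycle 8: CDB Add1=45; issue ADD r2<-Add1 // r0:Add3,r1:Mul2,r2:Add1,r3:8,r4:8
cycle 9: stall // r0:Add3,r1:Mul2,r2:Add1,r3:8,r4:8
cycle 10: CDB Add1=16; issue SUB r2<-Add1 // r0:Add3,r1:Mul2,r2:Add1,r3:8,r4:8
cycle 11: - // r0:Add3,r1:Mul2,r2:Add1,r3:8,r4:8
cycle 12: CDB Add1=8 // r0:Add3,r1:Mul2,r2:8,r3:8,r4:8
cycle 13: CDB Mul2=1800 // r0:Add3,r1:1800,r2:8,r3:8,r4:8
cycle 14: - // r0:Add3,r1:1800,r2:8,r3:8,r4:8
cycle 15: CDB Add2=-1787 // r0:Add3,r1:1800,r2:8,r3:8,r4:8
cycle 16: - // r0:Add3,r1:1800,r2:8,r3:8,r4:8
cycle 17: CDB Add3=-1774 // r0:-1774,r1:1800,r2:8,r3:8,r4:8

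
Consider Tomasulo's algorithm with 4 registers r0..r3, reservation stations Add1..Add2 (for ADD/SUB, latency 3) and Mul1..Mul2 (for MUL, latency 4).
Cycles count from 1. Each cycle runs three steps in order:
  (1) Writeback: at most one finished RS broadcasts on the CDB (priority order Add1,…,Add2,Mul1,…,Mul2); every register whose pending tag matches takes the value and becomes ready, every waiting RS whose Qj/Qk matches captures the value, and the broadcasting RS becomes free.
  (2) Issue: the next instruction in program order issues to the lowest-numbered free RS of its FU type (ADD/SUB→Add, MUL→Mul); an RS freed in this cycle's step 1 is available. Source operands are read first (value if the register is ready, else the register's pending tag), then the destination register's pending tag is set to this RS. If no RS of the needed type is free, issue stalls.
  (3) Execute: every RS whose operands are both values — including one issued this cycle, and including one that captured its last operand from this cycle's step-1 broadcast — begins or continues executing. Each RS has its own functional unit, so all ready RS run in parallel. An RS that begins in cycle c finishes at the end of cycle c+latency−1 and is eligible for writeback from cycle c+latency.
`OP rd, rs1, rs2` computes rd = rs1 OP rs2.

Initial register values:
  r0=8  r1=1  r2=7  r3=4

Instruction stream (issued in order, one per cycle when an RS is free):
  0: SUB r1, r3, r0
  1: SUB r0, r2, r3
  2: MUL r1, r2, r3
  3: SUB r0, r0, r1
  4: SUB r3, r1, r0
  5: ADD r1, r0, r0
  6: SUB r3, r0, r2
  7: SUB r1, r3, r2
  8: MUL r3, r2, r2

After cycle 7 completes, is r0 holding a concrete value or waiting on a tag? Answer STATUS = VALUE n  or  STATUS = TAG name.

STATUS = TAG Add1

cycle 1: issue SUB r1<-Add1 // r0:8,r1:Add1,r2:7,r3:4
cycle 2: issue SUB r0<-Add2 // r0:Add2,r1:Add1,r2:7,r3:4
cycle 3: issue MUL r1<-Mul1 // r0:Add2,r1:Mul1,r2:7,r3:4
cycle 4: CDB Add1=-4; issue SUB r0<-Add1 // r0:Add1,r1:Mul1,r2:7,r3:4
cycle 5: CDB Add2=3; issue SUB r3<-Add2 // r0:Add1,r1:Mul1,r2:7,r3:Add2
cycle 6: stall // r0:Add1,r1:Mul1,r2:7,r3:Add2
cycle 7: CDB Mul1=28; stall // r0:Add1,r1:28,r2:7,r3:Add2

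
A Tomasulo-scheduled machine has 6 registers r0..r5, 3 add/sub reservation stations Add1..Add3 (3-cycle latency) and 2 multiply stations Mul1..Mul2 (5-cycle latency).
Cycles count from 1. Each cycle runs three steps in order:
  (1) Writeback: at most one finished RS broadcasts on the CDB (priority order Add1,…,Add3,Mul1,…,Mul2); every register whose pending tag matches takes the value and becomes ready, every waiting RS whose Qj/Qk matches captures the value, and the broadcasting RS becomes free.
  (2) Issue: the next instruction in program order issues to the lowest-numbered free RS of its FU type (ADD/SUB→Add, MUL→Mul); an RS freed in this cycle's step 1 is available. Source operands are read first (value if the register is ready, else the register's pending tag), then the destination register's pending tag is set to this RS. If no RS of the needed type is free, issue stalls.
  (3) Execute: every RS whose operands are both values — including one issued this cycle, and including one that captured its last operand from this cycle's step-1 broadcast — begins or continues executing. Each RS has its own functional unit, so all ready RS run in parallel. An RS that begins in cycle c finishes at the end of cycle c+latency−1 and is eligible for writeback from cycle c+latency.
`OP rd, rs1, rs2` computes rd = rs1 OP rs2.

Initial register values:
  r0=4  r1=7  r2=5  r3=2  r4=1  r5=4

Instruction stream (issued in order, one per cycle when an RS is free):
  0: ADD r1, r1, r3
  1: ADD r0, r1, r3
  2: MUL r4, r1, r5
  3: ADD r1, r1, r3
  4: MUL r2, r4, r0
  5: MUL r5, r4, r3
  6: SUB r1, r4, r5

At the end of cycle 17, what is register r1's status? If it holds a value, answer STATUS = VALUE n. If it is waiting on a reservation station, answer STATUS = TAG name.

cycle 1: issue ADD r1<-Add1 // r0:4,r1:Add1,r2:5,r3:2,r4:1,r5:4
cycle 2: issue ADD r0<-Add2 // r0:Add2,r1:Add1,r2:5,r3:2,r4:1,r5:4
cycle 3: issue MUL r4<-Mul1 // r0:Add2,r1:Add1,r2:5,r3:2,r4:Mul1,r5:4
cycle 4: CDB Add1=9; issue ADD r1<-Add1 // r0:Add2,r1:Add1,r2:5,r3:2,r4:Mul1,r5:4
cycle 5: issue MUL r2<-Mul2 // r0:Add2,r1:Add1,r2:Mul2,r3:2,r4:Mul1,r5:4
cycle 6: stall // r0:Add2,r1:Add1,r2:Mul2,r3:2,r4:Mul1,r5:4
cycle 7: CDB Add1=11; stall // r0:Add2,r1:11,r2:Mul2,r3:2,r4:Mul1,r5:4
cycle 8: CDB Add2=11; stall // r0:11,r1:11,r2:Mul2,r3:2,r4:Mul1,r5:4
cycle 9: CDB Mul1=36; issue MUL r5<-Mul1 // r0:11,r1:11,r2:Mul2,r3:2,r4:36,r5:Mul1
cycle 10: issue SUB r1<-Add1 // r0:11,r1:Add1,r2:Mul2,r3:2,r4:36,r5:Mul1
cycle 11: - // r0:11,r1:Add1,r2:Mul2,r3:2,r4:36,r5:Mul1
cycle 12: - // r0:11,r1:Add1,r2:Mul2,r3:2,r4:36,r5:Mul1
cycle 13: - // r0:11,r1:Add1,r2:Mul2,r3:2,r4:36,r5:Mul1
cycle 14: CDB Mul1=72 // r0:11,r1:Add1,r2:Mul2,r3:2,r4:36,r5:72
cycle 15: CDB Mul2=396 // r0:11,r1:Add1,r2:396,r3:2,r4:36,r5:72
cycle 16: - // r0:11,r1:Add1,r2:396,r3:2,r4:36,r5:72
cycle 17: CDB Add1=-36 // r0:11,r1:-36,r2:396,r3:2,r4:36,r5:72

STATUS = VALUE -36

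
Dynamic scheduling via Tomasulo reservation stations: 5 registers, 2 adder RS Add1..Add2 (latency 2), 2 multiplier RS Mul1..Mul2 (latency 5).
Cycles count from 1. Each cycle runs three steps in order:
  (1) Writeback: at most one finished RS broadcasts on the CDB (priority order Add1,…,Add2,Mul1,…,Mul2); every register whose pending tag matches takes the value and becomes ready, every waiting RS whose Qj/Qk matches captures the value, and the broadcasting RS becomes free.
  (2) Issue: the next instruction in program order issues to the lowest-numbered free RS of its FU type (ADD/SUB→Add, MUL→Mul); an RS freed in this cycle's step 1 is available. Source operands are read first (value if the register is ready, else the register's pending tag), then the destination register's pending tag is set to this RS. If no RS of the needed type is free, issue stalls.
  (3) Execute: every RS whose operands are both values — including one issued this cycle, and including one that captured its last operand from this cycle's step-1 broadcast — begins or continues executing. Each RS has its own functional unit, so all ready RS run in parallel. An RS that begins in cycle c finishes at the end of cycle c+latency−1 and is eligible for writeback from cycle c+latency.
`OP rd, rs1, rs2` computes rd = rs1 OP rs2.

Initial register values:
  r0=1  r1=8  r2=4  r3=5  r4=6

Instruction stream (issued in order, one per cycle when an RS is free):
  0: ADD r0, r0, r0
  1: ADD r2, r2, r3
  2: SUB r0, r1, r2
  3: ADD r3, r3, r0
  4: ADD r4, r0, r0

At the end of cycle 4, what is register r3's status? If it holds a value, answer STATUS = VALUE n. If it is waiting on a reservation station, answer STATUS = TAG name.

c1: issue ADD r0<-Add1 | r0:Add1,r1:8,r2:4,r3:5,r4:6
c2: issue ADD r2<-Add2 | r0:Add1,r1:8,r2:Add2,r3:5,r4:6
c3: CDB Add1=2; issue SUB r0<-Add1 | r0:Add1,r1:8,r2:Add2,r3:5,r4:6
c4: CDB Add2=9; issue ADD r3<-Add2 | r0:Add1,r1:8,r2:9,r3:Add2,r4:6

STATUS = TAG Add2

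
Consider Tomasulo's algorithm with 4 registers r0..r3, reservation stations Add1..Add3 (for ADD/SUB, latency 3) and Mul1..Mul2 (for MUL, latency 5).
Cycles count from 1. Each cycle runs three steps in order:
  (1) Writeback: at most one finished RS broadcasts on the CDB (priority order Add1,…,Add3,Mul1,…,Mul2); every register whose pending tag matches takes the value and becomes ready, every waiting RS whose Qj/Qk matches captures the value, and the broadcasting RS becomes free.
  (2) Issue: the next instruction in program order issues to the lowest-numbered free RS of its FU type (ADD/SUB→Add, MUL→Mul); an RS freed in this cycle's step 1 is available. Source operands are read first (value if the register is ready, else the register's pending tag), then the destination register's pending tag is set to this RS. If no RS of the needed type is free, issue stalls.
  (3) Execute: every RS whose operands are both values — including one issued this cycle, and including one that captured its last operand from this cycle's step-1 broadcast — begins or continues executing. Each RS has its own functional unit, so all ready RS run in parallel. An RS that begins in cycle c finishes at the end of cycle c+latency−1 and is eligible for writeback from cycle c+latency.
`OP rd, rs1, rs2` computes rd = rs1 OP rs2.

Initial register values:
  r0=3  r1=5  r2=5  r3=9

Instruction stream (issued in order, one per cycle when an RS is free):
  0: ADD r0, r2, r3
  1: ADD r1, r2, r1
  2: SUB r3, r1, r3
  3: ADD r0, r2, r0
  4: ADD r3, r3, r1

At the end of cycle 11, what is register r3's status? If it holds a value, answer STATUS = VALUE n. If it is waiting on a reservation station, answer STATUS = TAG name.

STATUS = VALUE 11

c1: issue ADD r0<-Add1 | r0:Add1,r1:5,r2:5,r3:9
c2: issue ADD r1<-Add2 | r0:Add1,r1:Add2,r2:5,r3:9
c3: issue SUB r3<-Add3 | r0:Add1,r1:Add2,r2:5,r3:Add3
c4: CDB Add1=14; issue ADD r0<-Add1 | r0:Add1,r1:Add2,r2:5,r3:Add3
c5: CDB Add2=10; issue ADD r3<-Add2 | r0:Add1,r1:10,r2:5,r3:Add2
c6: - | r0:Add1,r1:10,r2:5,r3:Add2
c7: CDB Add1=19 | r0:19,r1:10,r2:5,r3:Add2
c8: CDB Add3=1 | r0:19,r1:10,r2:5,r3:Add2
c9: - | r0:19,r1:10,r2:5,r3:Add2
c10: - | r0:19,r1:10,r2:5,r3:Add2
c11: CDB Add2=11 | r0:19,r1:10,r2:5,r3:11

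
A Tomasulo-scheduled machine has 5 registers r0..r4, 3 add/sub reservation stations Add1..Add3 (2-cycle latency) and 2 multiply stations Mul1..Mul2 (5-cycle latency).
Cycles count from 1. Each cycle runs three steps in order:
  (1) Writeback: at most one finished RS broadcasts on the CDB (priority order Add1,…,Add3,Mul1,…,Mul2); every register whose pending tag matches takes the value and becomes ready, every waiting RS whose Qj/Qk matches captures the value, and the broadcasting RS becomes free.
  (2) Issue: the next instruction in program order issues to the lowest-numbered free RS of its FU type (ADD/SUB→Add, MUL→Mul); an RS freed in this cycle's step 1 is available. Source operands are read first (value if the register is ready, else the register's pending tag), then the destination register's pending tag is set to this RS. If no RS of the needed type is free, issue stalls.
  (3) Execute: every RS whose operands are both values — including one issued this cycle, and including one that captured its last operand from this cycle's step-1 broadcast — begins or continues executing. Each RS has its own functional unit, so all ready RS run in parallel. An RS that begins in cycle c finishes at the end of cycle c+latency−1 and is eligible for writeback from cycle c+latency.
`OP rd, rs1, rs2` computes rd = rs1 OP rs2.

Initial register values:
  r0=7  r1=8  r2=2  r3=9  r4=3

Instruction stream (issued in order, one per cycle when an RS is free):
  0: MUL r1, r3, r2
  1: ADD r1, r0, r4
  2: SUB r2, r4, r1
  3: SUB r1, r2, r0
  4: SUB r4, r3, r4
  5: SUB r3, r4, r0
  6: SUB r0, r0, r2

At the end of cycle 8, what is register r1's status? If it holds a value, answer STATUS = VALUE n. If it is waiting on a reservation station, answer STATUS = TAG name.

  c1: issue MUL r1<-Mul1  regs: r0:7,r1:Mul1,r2:2,r3:9,r4:3
  c2: issue ADD r1<-Add1  regs: r0:7,r1:Add1,r2:2,r3:9,r4:3
  c3: issue SUB r2<-Add2  regs: r0:7,r1:Add1,r2:Add2,r3:9,r4:3
  c4: CDB Add1=10; issue SUB r1<-Add1  regs: r0:7,r1:Add1,r2:Add2,r3:9,r4:3
  c5: issue SUB r4<-Add3  regs: r0:7,r1:Add1,r2:Add2,r3:9,r4:Add3
  c6: CDB Add2=-7; issue SUB r3<-Add2  regs: r0:7,r1:Add1,r2:-7,r3:Add2,r4:Add3
  c7: CDB Add3=6; issue SUB r0<-Add3  regs: r0:Add3,r1:Add1,r2:-7,r3:Add2,r4:6
  c8: CDB Add1=-14  regs: r0:Add3,r1:-14,r2:-7,r3:Add2,r4:6

STATUS = VALUE -14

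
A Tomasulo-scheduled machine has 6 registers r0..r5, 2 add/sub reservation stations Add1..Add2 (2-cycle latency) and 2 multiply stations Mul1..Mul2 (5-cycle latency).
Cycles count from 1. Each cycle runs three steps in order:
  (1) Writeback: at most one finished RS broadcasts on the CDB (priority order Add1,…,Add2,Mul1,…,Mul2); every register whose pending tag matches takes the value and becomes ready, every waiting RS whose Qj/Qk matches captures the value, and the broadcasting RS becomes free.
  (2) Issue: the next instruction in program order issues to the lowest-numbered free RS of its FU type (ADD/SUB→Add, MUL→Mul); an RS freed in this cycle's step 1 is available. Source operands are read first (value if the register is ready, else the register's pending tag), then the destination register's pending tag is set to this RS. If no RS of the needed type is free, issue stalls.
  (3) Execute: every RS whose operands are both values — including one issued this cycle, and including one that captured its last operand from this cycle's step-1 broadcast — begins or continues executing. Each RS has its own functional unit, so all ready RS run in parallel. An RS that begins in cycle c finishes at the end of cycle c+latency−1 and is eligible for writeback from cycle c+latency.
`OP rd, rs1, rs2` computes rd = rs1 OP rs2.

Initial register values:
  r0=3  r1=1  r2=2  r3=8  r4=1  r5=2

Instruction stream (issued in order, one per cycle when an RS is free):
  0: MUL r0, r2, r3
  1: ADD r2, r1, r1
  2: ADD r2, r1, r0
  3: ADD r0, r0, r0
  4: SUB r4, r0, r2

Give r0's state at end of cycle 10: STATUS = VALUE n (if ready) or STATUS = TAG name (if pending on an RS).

STATUS = VALUE 32

cycle 1: issue MUL r0<-Mul1 // r0:Mul1,r1:1,r2:2,r3:8,r4:1,r5:2
cycle 2: issue ADD r2<-Add1 // r0:Mul1,r1:1,r2:Add1,r3:8,r4:1,r5:2
cycle 3: issue ADD r2<-Add2 // r0:Mul1,r1:1,r2:Add2,r3:8,r4:1,r5:2
cycle 4: CDB Add1=2; issue ADD r0<-Add1 // r0:Add1,r1:1,r2:Add2,r3:8,r4:1,r5:2
cycle 5: stall // r0:Add1,r1:1,r2:Add2,r3:8,r4:1,r5:2
cycle 6: CDB Mul1=16; stall // r0:Add1,r1:1,r2:Add2,r3:8,r4:1,r5:2
cycle 7: stall // r0:Add1,r1:1,r2:Add2,r3:8,r4:1,r5:2
cycle 8: CDB Add1=32; issue SUB r4<-Add1 // r0:32,r1:1,r2:Add2,r3:8,r4:Add1,r5:2
cycle 9: CDB Add2=17 // r0:32,r1:1,r2:17,r3:8,r4:Add1,r5:2
cycle 10: - // r0:32,r1:1,r2:17,r3:8,r4:Add1,r5:2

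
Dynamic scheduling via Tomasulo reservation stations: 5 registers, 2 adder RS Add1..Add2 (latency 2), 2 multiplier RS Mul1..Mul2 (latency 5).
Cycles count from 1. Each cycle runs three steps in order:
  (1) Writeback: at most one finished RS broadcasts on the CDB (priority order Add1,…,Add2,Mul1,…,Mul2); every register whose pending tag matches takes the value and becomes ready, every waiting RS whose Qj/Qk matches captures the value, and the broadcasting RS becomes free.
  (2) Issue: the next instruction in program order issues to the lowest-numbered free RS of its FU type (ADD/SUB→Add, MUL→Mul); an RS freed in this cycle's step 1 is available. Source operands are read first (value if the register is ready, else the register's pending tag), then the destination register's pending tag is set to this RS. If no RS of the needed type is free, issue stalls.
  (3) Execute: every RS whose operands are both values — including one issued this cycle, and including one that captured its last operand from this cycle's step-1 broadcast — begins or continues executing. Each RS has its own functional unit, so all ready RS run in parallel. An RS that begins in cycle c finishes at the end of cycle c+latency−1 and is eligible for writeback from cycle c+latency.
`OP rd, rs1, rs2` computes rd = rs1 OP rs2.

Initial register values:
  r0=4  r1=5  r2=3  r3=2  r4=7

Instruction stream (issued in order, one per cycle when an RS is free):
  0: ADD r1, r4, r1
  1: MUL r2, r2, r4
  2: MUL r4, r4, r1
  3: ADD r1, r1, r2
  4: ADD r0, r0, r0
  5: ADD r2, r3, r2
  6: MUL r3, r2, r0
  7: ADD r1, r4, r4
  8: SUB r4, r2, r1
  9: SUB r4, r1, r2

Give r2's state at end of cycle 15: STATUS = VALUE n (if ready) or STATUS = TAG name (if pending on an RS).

cycle 1: issue ADD r1<-Add1 // r0:4,r1:Add1,r2:3,r3:2,r4:7
cycle 2: issue MUL r2<-Mul1 // r0:4,r1:Add1,r2:Mul1,r3:2,r4:7
cycle 3: CDB Add1=12; issue MUL r4<-Mul2 // r0:4,r1:12,r2:Mul1,r3:2,r4:Mul2
cycle 4: issue ADD r1<-Add1 // r0:4,r1:Add1,r2:Mul1,r3:2,r4:Mul2
cycle 5: issue ADD r0<-Add2 // r0:Add2,r1:Add1,r2:Mul1,r3:2,r4:Mul2
cycle 6: stall // r0:Add2,r1:Add1,r2:Mul1,r3:2,r4:Mul2
cycle 7: CDB Add2=8; issue ADD r2<-Add2 // r0:8,r1:Add1,r2:Add2,r3:2,r4:Mul2
cycle 8: CDB Mul1=21; issue MUL r3<-Mul1 // r0:8,r1:Add1,r2:Add2,r3:Mul1,r4:Mul2
cycle 9: CDB Mul2=84; stall // r0:8,r1:Add1,r2:Add2,r3:Mul1,r4:84
cycle 10: CDB Add1=33; issue ADD r1<-Add1 // r0:8,r1:Add1,r2:Add2,r3:Mul1,r4:84
cycle 11: CDB Add2=23; issue SUB r4<-Add2 // r0:8,r1:Add1,r2:23,r3:Mul1,r4:Add2
cycle 12: CDB Add1=168; issue SUB r4<-Add1 // r0:8,r1:168,r2:23,r3:Mul1,r4:Add1
cycle 13: - // r0:8,r1:168,r2:23,r3:Mul1,r4:Add1
cycle 14: CDB Add1=145 // r0:8,r1:168,r2:23,r3:Mul1,r4:145
cycle 15: CDB Add2=-145 // r0:8,r1:168,r2:23,r3:Mul1,r4:145

STATUS = VALUE 23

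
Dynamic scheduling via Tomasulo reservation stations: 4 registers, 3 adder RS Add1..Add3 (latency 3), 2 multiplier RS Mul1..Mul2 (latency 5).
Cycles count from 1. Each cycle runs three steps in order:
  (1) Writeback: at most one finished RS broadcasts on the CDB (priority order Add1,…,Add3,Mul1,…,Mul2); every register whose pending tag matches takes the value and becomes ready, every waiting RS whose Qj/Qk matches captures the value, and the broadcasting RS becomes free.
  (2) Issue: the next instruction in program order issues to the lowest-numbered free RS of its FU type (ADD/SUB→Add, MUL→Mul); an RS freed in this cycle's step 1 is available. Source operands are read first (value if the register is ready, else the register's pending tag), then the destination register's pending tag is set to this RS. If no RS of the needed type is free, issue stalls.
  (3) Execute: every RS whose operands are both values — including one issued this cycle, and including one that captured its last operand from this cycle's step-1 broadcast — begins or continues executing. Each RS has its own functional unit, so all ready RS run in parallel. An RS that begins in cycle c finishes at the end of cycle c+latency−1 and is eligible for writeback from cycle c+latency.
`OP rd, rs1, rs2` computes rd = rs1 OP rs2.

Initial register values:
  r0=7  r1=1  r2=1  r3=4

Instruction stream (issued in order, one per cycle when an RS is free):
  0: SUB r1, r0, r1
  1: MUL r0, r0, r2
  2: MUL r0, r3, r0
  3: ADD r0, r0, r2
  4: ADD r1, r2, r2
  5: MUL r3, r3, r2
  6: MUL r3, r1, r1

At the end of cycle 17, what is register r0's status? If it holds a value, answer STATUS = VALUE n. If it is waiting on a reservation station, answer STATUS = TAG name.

c1: issue SUB r1<-Add1 | r0:7,r1:Add1,r2:1,r3:4
c2: issue MUL r0<-Mul1 | r0:Mul1,r1:Add1,r2:1,r3:4
c3: issue MUL r0<-Mul2 | r0:Mul2,r1:Add1,r2:1,r3:4
c4: CDB Add1=6; issue ADD r0<-Add1 | r0:Add1,r1:6,r2:1,r3:4
c5: issue ADD r1<-Add2 | r0:Add1,r1:Add2,r2:1,r3:4
c6: stall | r0:Add1,r1:Add2,r2:1,r3:4
c7: CDB Mul1=7; issue MUL r3<-Mul1 | r0:Add1,r1:Add2,r2:1,r3:Mul1
c8: CDB Add2=2; stall | r0:Add1,r1:2,r2:1,r3:Mul1
c9: stall | r0:Add1,r1:2,r2:1,r3:Mul1
c10: stall | r0:Add1,r1:2,r2:1,r3:Mul1
c11: stall | r0:Add1,r1:2,r2:1,r3:Mul1
c12: CDB Mul1=4; issue MUL r3<-Mul1 | r0:Add1,r1:2,r2:1,r3:Mul1
c13: CDB Mul2=28 | r0:Add1,r1:2,r2:1,r3:Mul1
c14: - | r0:Add1,r1:2,r2:1,r3:Mul1
c15: - | r0:Add1,r1:2,r2:1,r3:Mul1
c16: CDB Add1=29 | r0:29,r1:2,r2:1,r3:Mul1
c17: CDB Mul1=4 | r0:29,r1:2,r2:1,r3:4

STATUS = VALUE 29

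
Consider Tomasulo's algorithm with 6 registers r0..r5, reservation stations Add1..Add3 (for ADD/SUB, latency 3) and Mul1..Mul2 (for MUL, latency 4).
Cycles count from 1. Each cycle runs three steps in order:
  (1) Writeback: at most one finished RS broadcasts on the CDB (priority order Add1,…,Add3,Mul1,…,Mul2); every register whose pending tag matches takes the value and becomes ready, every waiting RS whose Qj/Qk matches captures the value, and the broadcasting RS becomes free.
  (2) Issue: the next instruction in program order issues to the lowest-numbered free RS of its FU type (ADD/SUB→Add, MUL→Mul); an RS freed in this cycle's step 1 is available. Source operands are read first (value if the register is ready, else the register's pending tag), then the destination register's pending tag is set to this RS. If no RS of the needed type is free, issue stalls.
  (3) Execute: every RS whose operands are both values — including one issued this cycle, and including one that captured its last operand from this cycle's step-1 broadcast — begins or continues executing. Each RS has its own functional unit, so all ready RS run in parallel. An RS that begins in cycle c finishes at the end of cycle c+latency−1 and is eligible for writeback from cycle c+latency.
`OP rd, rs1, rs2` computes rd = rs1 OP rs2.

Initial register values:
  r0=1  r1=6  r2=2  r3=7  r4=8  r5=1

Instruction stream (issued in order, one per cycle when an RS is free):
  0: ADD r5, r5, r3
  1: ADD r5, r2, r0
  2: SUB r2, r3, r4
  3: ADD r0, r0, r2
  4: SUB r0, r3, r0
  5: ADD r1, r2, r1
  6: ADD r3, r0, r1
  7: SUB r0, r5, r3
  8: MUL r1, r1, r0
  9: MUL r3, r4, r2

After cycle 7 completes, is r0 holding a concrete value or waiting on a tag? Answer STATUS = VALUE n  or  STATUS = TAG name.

c1: issue ADD r5<-Add1 | r0:1,r1:6,r2:2,r3:7,r4:8,r5:Add1
c2: issue ADD r5<-Add2 | r0:1,r1:6,r2:2,r3:7,r4:8,r5:Add2
c3: issue SUB r2<-Add3 | r0:1,r1:6,r2:Add3,r3:7,r4:8,r5:Add2
c4: CDB Add1=8; issue ADD r0<-Add1 | r0:Add1,r1:6,r2:Add3,r3:7,r4:8,r5:Add2
c5: CDB Add2=3; issue SUB r0<-Add2 | r0:Add2,r1:6,r2:Add3,r3:7,r4:8,r5:3
c6: CDB Add3=-1; issue ADD r1<-Add3 | r0:Add2,r1:Add3,r2:-1,r3:7,r4:8,r5:3
c7: stall | r0:Add2,r1:Add3,r2:-1,r3:7,r4:8,r5:3

STATUS = TAG Add2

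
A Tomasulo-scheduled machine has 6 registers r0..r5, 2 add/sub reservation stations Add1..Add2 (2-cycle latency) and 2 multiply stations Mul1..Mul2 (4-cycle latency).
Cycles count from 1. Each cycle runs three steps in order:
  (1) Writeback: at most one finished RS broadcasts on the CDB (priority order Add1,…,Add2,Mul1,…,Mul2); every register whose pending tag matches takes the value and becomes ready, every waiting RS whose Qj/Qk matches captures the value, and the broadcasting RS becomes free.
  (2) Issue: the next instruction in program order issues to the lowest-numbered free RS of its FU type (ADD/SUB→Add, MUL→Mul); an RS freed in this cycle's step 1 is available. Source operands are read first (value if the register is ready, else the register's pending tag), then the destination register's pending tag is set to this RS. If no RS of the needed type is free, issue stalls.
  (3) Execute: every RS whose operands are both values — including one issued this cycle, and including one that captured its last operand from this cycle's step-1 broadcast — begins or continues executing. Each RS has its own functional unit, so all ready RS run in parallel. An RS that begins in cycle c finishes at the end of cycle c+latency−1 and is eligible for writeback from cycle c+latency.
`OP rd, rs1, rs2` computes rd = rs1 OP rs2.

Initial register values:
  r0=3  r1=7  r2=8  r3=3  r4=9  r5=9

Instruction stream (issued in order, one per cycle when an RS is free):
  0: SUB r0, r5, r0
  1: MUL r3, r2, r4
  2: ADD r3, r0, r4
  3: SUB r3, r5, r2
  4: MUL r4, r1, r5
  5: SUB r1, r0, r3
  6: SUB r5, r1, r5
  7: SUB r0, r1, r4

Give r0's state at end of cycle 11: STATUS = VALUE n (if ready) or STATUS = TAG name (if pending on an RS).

STATUS = VALUE -58

  c1: issue SUB r0<-Add1  regs: r0:Add1,r1:7,r2:8,r3:3,r4:9,r5:9
  c2: issue MUL r3<-Mul1  regs: r0:Add1,r1:7,r2:8,r3:Mul1,r4:9,r5:9
  c3: CDB Add1=6; issue ADD r3<-Add1  regs: r0:6,r1:7,r2:8,r3:Add1,r4:9,r5:9
  c4: issue SUB r3<-Add2  regs: r0:6,r1:7,r2:8,r3:Add2,r4:9,r5:9
  c5: CDB Add1=15; issue MUL r4<-Mul2  regs: r0:6,r1:7,r2:8,r3:Add2,r4:Mul2,r5:9
  c6: CDB Add2=1; issue SUB r1<-Add1  regs: r0:6,r1:Add1,r2:8,r3:1,r4:Mul2,r5:9
  c7: CDB Mul1=72; issue SUB r5<-Add2  regs: r0:6,r1:Add1,r2:8,r3:1,r4:Mul2,r5:Add2
  c8: CDB Add1=5; issue SUB r0<-Add1  regs: r0:Add1,r1:5,r2:8,r3:1,r4:Mul2,r5:Add2
  c9: CDB Mul2=63  regs: r0:Add1,r1:5,r2:8,r3:1,r4:63,r5:Add2
  c10: CDB Add2=-4  regs: r0:Add1,r1:5,r2:8,r3:1,r4:63,r5:-4
  c11: CDB Add1=-58  regs: r0:-58,r1:5,r2:8,r3:1,r4:63,r5:-4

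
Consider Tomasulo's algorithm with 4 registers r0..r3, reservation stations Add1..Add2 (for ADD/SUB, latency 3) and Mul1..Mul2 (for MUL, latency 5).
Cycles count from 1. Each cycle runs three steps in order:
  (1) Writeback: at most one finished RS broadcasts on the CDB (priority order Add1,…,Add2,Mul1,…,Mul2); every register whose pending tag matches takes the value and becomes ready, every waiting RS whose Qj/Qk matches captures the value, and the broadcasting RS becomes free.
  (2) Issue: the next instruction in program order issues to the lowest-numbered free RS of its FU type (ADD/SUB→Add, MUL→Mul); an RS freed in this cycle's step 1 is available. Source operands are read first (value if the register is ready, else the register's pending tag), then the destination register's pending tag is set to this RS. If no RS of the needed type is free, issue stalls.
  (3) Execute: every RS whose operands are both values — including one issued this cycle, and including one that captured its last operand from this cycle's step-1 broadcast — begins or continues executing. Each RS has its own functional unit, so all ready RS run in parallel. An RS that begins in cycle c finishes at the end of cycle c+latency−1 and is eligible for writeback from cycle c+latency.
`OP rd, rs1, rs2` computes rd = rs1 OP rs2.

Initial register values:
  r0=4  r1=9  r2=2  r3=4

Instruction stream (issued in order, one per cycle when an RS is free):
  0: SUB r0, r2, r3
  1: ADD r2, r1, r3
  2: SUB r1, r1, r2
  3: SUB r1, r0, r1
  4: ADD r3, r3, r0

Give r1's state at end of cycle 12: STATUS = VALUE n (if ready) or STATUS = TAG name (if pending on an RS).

c1: issue SUB r0<-Add1 | r0:Add1,r1:9,r2:2,r3:4
c2: issue ADD r2<-Add2 | r0:Add1,r1:9,r2:Add2,r3:4
c3: stall | r0:Add1,r1:9,r2:Add2,r3:4
c4: CDB Add1=-2; issue SUB r1<-Add1 | r0:-2,r1:Add1,r2:Add2,r3:4
c5: CDB Add2=13; issue SUB r1<-Add2 | r0:-2,r1:Add2,r2:13,r3:4
c6: stall | r0:-2,r1:Add2,r2:13,r3:4
c7: stall | r0:-2,r1:Add2,r2:13,r3:4
c8: CDB Add1=-4; issue ADD r3<-Add1 | r0:-2,r1:Add2,r2:13,r3:Add1
c9: - | r0:-2,r1:Add2,r2:13,r3:Add1
c10: - | r0:-2,r1:Add2,r2:13,r3:Add1
c11: CDB Add1=2 | r0:-2,r1:Add2,r2:13,r3:2
c12: CDB Add2=2 | r0:-2,r1:2,r2:13,r3:2

STATUS = VALUE 2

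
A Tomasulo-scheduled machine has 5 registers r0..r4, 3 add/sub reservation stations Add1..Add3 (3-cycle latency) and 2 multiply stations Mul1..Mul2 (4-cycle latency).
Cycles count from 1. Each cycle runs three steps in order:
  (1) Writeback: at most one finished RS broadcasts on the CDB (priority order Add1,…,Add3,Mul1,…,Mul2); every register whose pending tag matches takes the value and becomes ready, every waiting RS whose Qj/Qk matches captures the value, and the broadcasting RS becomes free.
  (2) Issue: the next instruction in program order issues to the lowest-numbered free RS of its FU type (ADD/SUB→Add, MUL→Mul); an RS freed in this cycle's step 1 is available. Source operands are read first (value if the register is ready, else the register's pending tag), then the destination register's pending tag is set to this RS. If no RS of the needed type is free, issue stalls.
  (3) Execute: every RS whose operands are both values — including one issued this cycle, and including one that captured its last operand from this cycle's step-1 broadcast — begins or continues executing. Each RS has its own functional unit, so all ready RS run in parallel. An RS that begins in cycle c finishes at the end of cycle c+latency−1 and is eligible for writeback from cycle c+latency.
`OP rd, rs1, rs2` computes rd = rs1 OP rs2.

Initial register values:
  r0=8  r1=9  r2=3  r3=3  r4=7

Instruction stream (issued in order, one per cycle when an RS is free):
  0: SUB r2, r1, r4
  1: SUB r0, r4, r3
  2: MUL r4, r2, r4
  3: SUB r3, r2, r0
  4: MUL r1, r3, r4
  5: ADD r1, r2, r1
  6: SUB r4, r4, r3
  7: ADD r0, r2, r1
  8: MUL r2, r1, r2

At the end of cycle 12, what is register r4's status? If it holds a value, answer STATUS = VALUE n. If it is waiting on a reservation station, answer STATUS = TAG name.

cycle 1: issue SUB r2<-Add1 // r0:8,r1:9,r2:Add1,r3:3,r4:7
cycle 2: issue SUB r0<-Add2 // r0:Add2,r1:9,r2:Add1,r3:3,r4:7
cycle 3: issue MUL r4<-Mul1 // r0:Add2,r1:9,r2:Add1,r3:3,r4:Mul1
cycle 4: CDB Add1=2; issue SUB r3<-Add1 // r0:Add2,r1:9,r2:2,r3:Add1,r4:Mul1
cycle 5: CDB Add2=4; issue MUL r1<-Mul2 // r0:4,r1:Mul2,r2:2,r3:Add1,r4:Mul1
cycle 6: issue ADD r1<-Add2 // r0:4,r1:Add2,r2:2,r3:Add1,r4:Mul1
cycle 7: issue SUB r4<-Add3 // r0:4,r1:Add2,r2:2,r3:Add1,r4:Add3
cycle 8: CDB Add1=-2; issue ADD r0<-Add1 // r0:Add1,r1:Add2,r2:2,r3:-2,r4:Add3
cycle 9: CDB Mul1=14; issue MUL r2<-Mul1 // r0:Add1,r1:Add2,r2:Mul1,r3:-2,r4:Add3
cycle 10: - // r0:Add1,r1:Add2,r2:Mul1,r3:-2,r4:Add3
cycle 11: - // r0:Add1,r1:Add2,r2:Mul1,r3:-2,r4:Add3
cycle 12: CDB Add3=16 // r0:Add1,r1:Add2,r2:Mul1,r3:-2,r4:16

STATUS = VALUE 16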